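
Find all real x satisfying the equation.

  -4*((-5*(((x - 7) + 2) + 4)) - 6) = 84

Step 1. [-4*((-5*(((x - 7) + 2) + 4)) - 6) = 84] leading coefficient -4: divide by -4 ⇒ div: (-5*(((x - 7) + 2) + 4)) - 6 = -21.
Step 2. [(-5*(((x - 7) + 2) + 4)) - 6 = -21] the outer -6 inverts by adding 6 ⇒ sub: -5*(((x - 7) + 2) + 4) = -15.
Step 3. [-5*(((x - 7) + 2) + 4) = -15] -5·(inner) — divide through by -5. So div: ((x - 7) + 2) + 4 = 3.
Step 4. [((x - 7) + 2) + 4 = 3] 4 comes off first (subtract 4). So sub: (x - 7) + 2 = -1.
Step 5. [(x - 7) + 2 = -1] subtract 2: x sits inside (… + 2). So sub: x - 7 = -3.
Step 6. [x - 7 = -3] peel the -7: add 7 from each side, so sub: x = 4.

Answer: x ∈ {4}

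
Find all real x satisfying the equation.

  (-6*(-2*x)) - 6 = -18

Step 1. [(-6*(-2*x)) - 6 = -18] common factor -6 (LHS and -18) — divide through ⇒ factor: (-2*x) + 1 = 3.
Step 2. [(-2*x) + 1 = 3] subtract 1: x sits inside (… + 1) ⇒ sub: -2*x = 2.
Step 3. [-2*x = 2] -2·(inner) — divide through by -2, so div: x = -1.

Answer: x ∈ {-1}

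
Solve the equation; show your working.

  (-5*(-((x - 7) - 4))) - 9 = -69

Step 1. [(-5*(-((x - 7) - 4))) - 9 = -69] -9 is outermost — add 9 both sides. So sub: -5*(-((x - 7) - 4)) = -60.
Step 2. [-5*(-((x - 7) - 4)) = -60] divide by the outer -5, so div: -((x - 7) - 4) = 12.
Step 3. [-((x - 7) - 4) = 12] leading − — multiply by −1 ⇒ neg: (x - 7) - 4 = -12.
Step 4. [(x - 7) - 4 = -12] the outer -4 inverts by adding 4 ⇒ sub: x - 7 = -8.
Step 5. [x - 7 = -8] the outer -7 inverts by adding 7. So sub: x = -1.

Answer: x ∈ {-1}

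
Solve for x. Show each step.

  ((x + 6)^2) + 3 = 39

Step 1. [((x + 6)^2) + 3 = 39] peel the +3: subtract 3 from each side, so sub: (x + 6)^2 = 36.
Step 2. [(x + 6)^2 = 36] 36 ≥ 0, LHS is (·)² — take ±√ ⇒ sqrt: x + 6 = 6 or -6.
Step 3. [x + 6 = 6 or -6] the outer +6 inverts by subtracting 6, so sub: x = 0 or -12.

Answer: x ∈ {-12, 0}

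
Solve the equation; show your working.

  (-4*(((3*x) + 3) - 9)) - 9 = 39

Step 1. [(-4*(((3*x) + 3) - 9)) - 9 = 39] peel the -9: add 9 from each side, so sub: -4*(((3*x) + 3) - 9) = 48.
Step 2. [-4*(((3*x) + 3) - 9) = 48] -4·(inner) — divide through by -4, so div: ((3*x) + 3) - 9 = -12.
Step 3. [((3*x) + 3) - 9 = -12] -9 is outermost — add 9 both sides, so sub: (3*x) + 3 = -3.
Step 4. [(3*x) + 3 = -3] 3 comes off first (subtract 3). So sub: 3*x = -6.
Step 5. [3*x = -6] leading coefficient 3: divide by 3, so div: x = -2.

Answer: x ∈ {-2}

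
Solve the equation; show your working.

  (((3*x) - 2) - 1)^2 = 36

Step 1. [(((3*x) - 2) - 1)^2 = 36] √ both sides: 36 ≥ 0 gives two branches ⇒ sqrt: ((3*x) - 2) - 1 = 6 or -6.
Step 2. [((3*x) - 2) - 1 = 6 or -6] -1 is outermost — add 1 both sides. So sub: (3*x) - 2 = 7 or -5.
Step 3. [(3*x) - 2 = 7 or -5] -2 is outermost — add 2 both sides, so sub: 3*x = 9 or -3.
Step 4. [3*x = 9 or -3] LHS = 3·(…); ÷3 both sides, so div: x = 3 or -1.

Answer: x ∈ {-1, 3}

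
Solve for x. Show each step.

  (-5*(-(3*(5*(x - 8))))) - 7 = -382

Step 1. [(-5*(-(3*(5*(x - 8))))) - 7 = -382] add 7: x sits inside (… - 7), so sub: -5*(-(3*(5*(x - 8)))) = -375.
Step 2. [-5*(-(3*(5*(x - 8)))) = -375] LHS = -5·(…); ÷-5 both sides ⇒ div: -(3*(5*(x - 8))) = 75.
Step 3. [-(3*(5*(x - 8))) = 75] LHS negated; negate both sides. So neg: 3*(5*(x - 8)) = -75.
Step 4. [3*(5*(x - 8)) = -75] divide by the outer 3 ⇒ div: 5*(x - 8) = -25.
Step 5. [5*(x - 8) = -25] 5·(inner) — divide through by 5. So div: x - 8 = -5.
Step 6. [x - 8 = -5] 8 comes off first (add 8), so sub: x = 3.

Answer: x ∈ {3}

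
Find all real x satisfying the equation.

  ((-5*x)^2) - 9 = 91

Step 1. [((-5*x)^2) - 9 = 91] 9 comes off first (add 9). So sub: (-5*x)^2 = 100.
Step 2. [(-5*x)^2 = 100] LHS squared, RHS 100 ≥ 0: apply √ (±), so sqrt: -5*x = 10 or -10.
Step 3. [-5*x = 10 or -10] divide by the outer -5, so div: x = -2 or 2.

Answer: x ∈ {-2, 2}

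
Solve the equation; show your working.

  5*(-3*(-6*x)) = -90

Step 1. [5*(-3*(-6*x)) = -90] 5·(inner) — divide through by 5. So div: -3*(-6*x) = -18.
Step 2. [-3*(-6*x) = -18] LHS = -3·(…); ÷-3 both sides, so div: -6*x = 6.
Step 3. [-6*x = 6] leading coefficient -6: divide by -6 ⇒ div: x = -1.

Answer: x ∈ {-1}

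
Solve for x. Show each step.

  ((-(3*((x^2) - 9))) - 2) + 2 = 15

Step 1. [((-(3*((x^2) - 9))) - 2) + 2 = 15] +2 is outermost — subtract 2 both sides ⇒ sub: (-(3*((x^2) - 9))) - 2 = 13.
Step 2. [(-(3*((x^2) - 9))) - 2 = 13] add 2: x sits inside (… - 2), so sub: -(3*((x^2) - 9)) = 15.
Step 3. [-(3*((x^2) - 9)) = 15] LHS negated; negate both sides ⇒ neg: 3*((x^2) - 9) = -15.
Step 4. [3*((x^2) - 9) = -15] LHS = 3·(…); ÷3 both sides, so div: (x^2) - 9 = -5.
Step 5. [(x^2) - 9 = -5] -9 is outermost — add 9 both sides, so sub: x^2 = 4.
Step 6. [x^2 = 4] √ both sides: 4 ≥ 0 gives two branches, so sqrt: x = 2 or -2.

Answer: x ∈ {-2, 2}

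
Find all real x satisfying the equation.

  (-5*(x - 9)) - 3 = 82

Step 1. [(-5*(x - 9)) - 3 = 82] add 3: x sits inside (… - 3) ⇒ sub: -5*(x - 9) = 85.
Step 2. [-5*(x - 9) = 85] -5·(inner) — divide through by -5 ⇒ div: x - 9 = -17.
Step 3. [x - 9 = -17] -9 is outermost — add 9 both sides ⇒ sub: x = -8.

Answer: x ∈ {-8}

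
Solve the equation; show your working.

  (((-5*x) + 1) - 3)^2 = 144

Step 1. [(((-5*x) + 1) - 3)^2 = 144] 144 ≥ 0, LHS is (·)² — take ±√. So sqrt: ((-5*x) + 1) - 3 = 12 or -12.
Step 2. [((-5*x) + 1) - 3 = 12 or -12] peel the -3: add 3 from each side. So sub: (-5*x) + 1 = 15 or -9.
Step 3. [(-5*x) + 1 = 15 or -9] 1 comes off first (subtract 1). So sub: -5*x = 14 or -10.
Step 4. [-5*x = 14 or -10] -5 out front; divide by -5, so div: x = -14/5 or 2.

Answer: x ∈ {-14/5, 2}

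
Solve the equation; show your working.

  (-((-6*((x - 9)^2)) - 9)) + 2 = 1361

Step 1. [(-((-6*((x - 9)^2)) - 9)) + 2 = 1361] the outer +2 inverts by subtracting 2, so sub: -((-6*((x - 9)^2)) - 9) = 1359.
Step 2. [-((-6*((x - 9)^2)) - 9) = 1359] LHS negated; negate both sides, so neg: (-6*((x - 9)^2)) - 9 = -1359.
Step 3. [(-6*((x - 9)^2)) - 9 = -1359] 9 comes off first (add 9). So sub: -6*((x - 9)^2) = -1350.
Step 4. [-6*((x - 9)^2) = -1350] LHS = -6·(…); ÷-6 both sides ⇒ div: (x - 9)^2 = 225.
Step 5. [(x - 9)^2 = 225] LHS squared, RHS 225 ≥ 0: apply √ (±). So sqrt: x - 9 = 15 or -15.
Step 6. [x - 9 = 15 or -15] -9 is outermost — add 9 both sides ⇒ sub: x = 24 or -6.

Answer: x ∈ {-6, 24}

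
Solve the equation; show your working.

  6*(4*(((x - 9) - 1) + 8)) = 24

Step 1. [6*(4*(((x - 9) - 1) + 8)) = 24] divide by the outer 6, so div: 4*(((x - 9) - 1) + 8) = 4.
Step 2. [4*(((x - 9) - 1) + 8) = 4] leading coefficient 4: divide by 4, so div: ((x - 9) - 1) + 8 = 1.
Step 3. [((x - 9) - 1) + 8 = 1] 8 comes off first (subtract 8), so sub: (x - 9) - 1 = -7.
Step 4. [(x - 9) - 1 = -7] add 1: x sits inside (… - 1) ⇒ sub: x - 9 = -6.
Step 5. [x - 9 = -6] add 9: x sits inside (… - 9), so sub: x = 3.

Answer: x ∈ {3}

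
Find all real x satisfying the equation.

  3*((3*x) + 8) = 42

Step 1. [3*((3*x) + 8) = 42] 3·(inner) — divide through by 3, so div: (3*x) + 8 = 14.
Step 2. [(3*x) + 8 = 14] peel the +8: subtract 8 from each side. So sub: 3*x = 6.
Step 3. [3*x = 6] 3 out front; divide by 3. So div: x = 2.

Answer: x ∈ {2}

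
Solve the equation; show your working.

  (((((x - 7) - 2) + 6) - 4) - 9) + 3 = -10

Step 1. [(((((x - 7) - 2) + 6) - 4) - 9) + 3 = -10] subtract 3: x sits inside (… + 3) ⇒ sub: ((((x - 7) - 2) + 6) - 4) - 9 = -13.
Step 2. [((((x - 7) - 2) + 6) - 4) - 9 = -13] the outer -9 inverts by adding 9, so sub: (((x - 7) - 2) + 6) - 4 = -4.
Step 3. [(((x - 7) - 2) + 6) - 4 = -4] -4 is outermost — add 4 both sides ⇒ sub: ((x - 7) - 2) + 6 = 0.
Step 4. [((x - 7) - 2) + 6 = 0] 6 comes off first (subtract 6), so sub: (x - 7) - 2 = -6.
Step 5. [(x - 7) - 2 = -6] 2 comes off first (add 2) ⇒ sub: x - 7 = -4.
Step 6. [x - 7 = -4] -7 is outermost — add 7 both sides. So sub: x = 3.

Answer: x ∈ {3}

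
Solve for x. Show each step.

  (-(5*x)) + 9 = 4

Step 1. [(-(5*x)) + 9 = 4] peel the +9: subtract 9 from each side, so sub: -(5*x) = -5.
Step 2. [-(5*x) = -5] leading − — multiply by −1. So neg: 5*x = 5.
Step 3. [5*x = 5] divide by the outer 5. So div: x = 1.

Answer: x ∈ {1}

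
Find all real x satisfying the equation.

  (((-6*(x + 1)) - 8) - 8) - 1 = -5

Step 1. [(((-6*(x + 1)) - 8) - 8) - 1 = -5] 1 comes off first (add 1) ⇒ sub: ((-6*(x + 1)) - 8) - 8 = -4.
Step 2. [((-6*(x + 1)) - 8) - 8 = -4] -8 is outermost — add 8 both sides. So sub: (-6*(x + 1)) - 8 = 4.
Step 3. [(-6*(x + 1)) - 8 = 4] 8 comes off first (add 8) ⇒ sub: -6*(x + 1) = 12.
Step 4. [-6*(x + 1) = 12] -6·(inner) — divide through by -6. So div: x + 1 = -2.
Step 5. [x + 1 = -2] +1 is outermost — subtract 1 both sides ⇒ sub: x = -3.

Answer: x ∈ {-3}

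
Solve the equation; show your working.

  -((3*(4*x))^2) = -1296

Step 1. [-((3*(4*x))^2) = -1296] LHS negated; negate both sides. So neg: (3*(4*x))^2 = 1296.
Step 2. [(3*(4*x))^2 = 1296] √ both sides: 1296 ≥ 0 gives two branches, so sqrt: 3*(4*x) = 36 or -36.
Step 3. [3*(4*x) = 36 or -36] 3·(inner) — divide through by 3 ⇒ div: 4*x = 12 or -12.
Step 4. [4*x = 12 or -12] divide by the outer 4, so div: x = 3 or -3.

Answer: x ∈ {-3, 3}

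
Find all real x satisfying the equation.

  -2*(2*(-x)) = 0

Step 1. [-2*(2*(-x)) = 0] leading coefficient -2: divide by -2 ⇒ div: 2*(-x) = 0.
Step 2. [2*(-x) = 0] divide by the outer 2. So div: -x = 0.
Step 3. [-x = 0] leading − — multiply by −1 ⇒ neg: x = 0.

Answer: x ∈ {0}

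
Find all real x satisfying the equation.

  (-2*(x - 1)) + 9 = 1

Step 1. [(-2*(x - 1)) + 9 = 1] peel the +9: subtract 9 from each side. So sub: -2*(x - 1) = -8.
Step 2. [-2*(x - 1) = -8] leading coefficient -2: divide by -2 ⇒ div: x - 1 = 4.
Step 3. [x - 1 = 4] add 1: x sits inside (… - 1) ⇒ sub: x = 5.

Answer: x ∈ {5}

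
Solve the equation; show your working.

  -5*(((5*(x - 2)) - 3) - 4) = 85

Step 1. [-5*(((5*(x - 2)) - 3) - 4) = 85] -5·(inner) — divide through by -5, so div: ((5*(x - 2)) - 3) - 4 = -17.
Step 2. [((5*(x - 2)) - 3) - 4 = -17] the outer -4 inverts by adding 4 ⇒ sub: (5*(x - 2)) - 3 = -13.
Step 3. [(5*(x - 2)) - 3 = -13] the outer -3 inverts by adding 3, so sub: 5*(x - 2) = -10.
Step 4. [5*(x - 2) = -10] LHS = 5·(…); ÷5 both sides, so div: x - 2 = -2.
Step 5. [x - 2 = -2] peel the -2: add 2 from each side. So sub: x = 0.

Answer: x ∈ {0}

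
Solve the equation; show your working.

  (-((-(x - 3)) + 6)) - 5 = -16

Step 1. [(-((-(x - 3)) + 6)) - 5 = -16] the outer -5 inverts by adding 5. So sub: -((-(x - 3)) + 6) = -11.
Step 2. [-((-(x - 3)) + 6) = -11] LHS negated; negate both sides ⇒ neg: (-(x - 3)) + 6 = 11.
Step 3. [(-(x - 3)) + 6 = 11] 6 comes off first (subtract 6), so sub: -(x - 3) = 5.
Step 4. [-(x - 3) = 5] flip signs both sides ⇒ neg: x - 3 = -5.
Step 5. [x - 3 = -5] -3 is outermost — add 3 both sides ⇒ sub: x = -2.

Answer: x ∈ {-2}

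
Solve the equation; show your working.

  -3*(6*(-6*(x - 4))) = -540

Step 1. [-3*(6*(-6*(x - 4))) = -540] -3·(inner) — divide through by -3 ⇒ div: 6*(-6*(x - 4)) = 180.
Step 2. [6*(-6*(x - 4)) = 180] 6·(inner) — divide through by 6, so div: -6*(x - 4) = 30.
Step 3. [-6*(x - 4) = 30] divide by the outer -6. So div: x - 4 = -5.
Step 4. [x - 4 = -5] the outer -4 inverts by adding 4, so sub: x = -1.

Answer: x ∈ {-1}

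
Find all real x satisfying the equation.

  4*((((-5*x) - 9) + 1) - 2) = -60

Step 1. [4*((((-5*x) - 9) + 1) - 2) = -60] LHS = 4·(…); ÷4 both sides ⇒ div: (((-5*x) - 9) + 1) - 2 = -15.
Step 2. [(((-5*x) - 9) + 1) - 2 = -15] add 2: x sits inside (… - 2), so sub: ((-5*x) - 9) + 1 = -13.
Step 3. [((-5*x) - 9) + 1 = -13] the outer +1 inverts by subtracting 1. So sub: (-5*x) - 9 = -14.
Step 4. [(-5*x) - 9 = -14] 9 comes off first (add 9). So sub: -5*x = -5.
Step 5. [-5*x = -5] -5·(inner) — divide through by -5, so div: x = 1.

Answer: x ∈ {1}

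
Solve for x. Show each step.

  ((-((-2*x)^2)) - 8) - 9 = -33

Step 1. [((-((-2*x)^2)) - 8) - 9 = -33] -9 is outermost — add 9 both sides ⇒ sub: (-((-2*x)^2)) - 8 = -24.
Step 2. [(-((-2*x)^2)) - 8 = -24] peel the -8: add 8 from each side, so sub: -((-2*x)^2) = -16.
Step 3. [-((-2*x)^2) = -16] flip signs both sides, so neg: (-2*x)^2 = 16.
Step 4. [(-2*x)^2 = 16] LHS squared, RHS 16 ≥ 0: apply √ (±). So sqrt: -2*x = 4 or -4.
Step 5. [-2*x = 4 or -4] leading coefficient -2: divide by -2, so div: x = -2 or 2.

Answer: x ∈ {-2, 2}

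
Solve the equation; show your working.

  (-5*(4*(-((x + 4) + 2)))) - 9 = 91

Step 1. [(-5*(4*(-((x + 4) + 2)))) - 9 = 91] add 9: x sits inside (… - 9), so sub: -5*(4*(-((x + 4) + 2))) = 100.
Step 2. [-5*(4*(-((x + 4) + 2))) = 100] -5·(inner) — divide through by -5, so div: 4*(-((x + 4) + 2)) = -20.
Step 3. [4*(-((x + 4) + 2)) = -20] leading coefficient 4: divide by 4 ⇒ div: -((x + 4) + 2) = -5.
Step 4. [-((x + 4) + 2) = -5] leading − — multiply by −1 ⇒ neg: (x + 4) + 2 = 5.
Step 5. [(x + 4) + 2 = 5] the outer +2 inverts by subtracting 2, so sub: x + 4 = 3.
Step 6. [x + 4 = 3] 4 comes off first (subtract 4). So sub: x = -1.

Answer: x ∈ {-1}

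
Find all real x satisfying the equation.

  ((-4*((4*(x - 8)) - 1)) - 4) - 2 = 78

Step 1. [((-4*((4*(x - 8)) - 1)) - 4) - 2 = 78] the outer -2 inverts by adding 2 ⇒ sub: (-4*((4*(x - 8)) - 1)) - 4 = 80.
Step 2. [(-4*((4*(x - 8)) - 1)) - 4 = 80] common factor -4 (LHS and 80) — divide through ⇒ factor: ((4*(x - 8)) - 1) + 1 = -20.
Step 3. [((4*(x - 8)) - 1) + 1 = -20] +1 is outermost — subtract 1 both sides. So sub: (4*(x - 8)) - 1 = -21.
Step 4. [(4*(x - 8)) - 1 = -21] the outer -1 inverts by adding 1. So sub: 4*(x - 8) = -20.
Step 5. [4*(x - 8) = -20] 4·(inner) — divide through by 4. So div: x - 8 = -5.
Step 6. [x - 8 = -5] 8 comes off first (add 8), so sub: x = 3.

Answer: x ∈ {3}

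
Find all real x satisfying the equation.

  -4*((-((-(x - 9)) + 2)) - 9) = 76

Step 1. [-4*((-((-(x - 9)) + 2)) - 9) = 76] LHS = -4·(…); ÷-4 both sides ⇒ div: (-((-(x - 9)) + 2)) - 9 = -19.
Step 2. [(-((-(x - 9)) + 2)) - 9 = -19] add 9: x sits inside (… - 9). So sub: -((-(x - 9)) + 2) = -10.
Step 3. [-((-(x - 9)) + 2) = -10] leading − — multiply by −1 ⇒ neg: (-(x - 9)) + 2 = 10.
Step 4. [(-(x - 9)) + 2 = 10] 2 comes off first (subtract 2) ⇒ sub: -(x - 9) = 8.
Step 5. [-(x - 9) = 8] leading − — multiply by −1, so neg: x - 9 = -8.
Step 6. [x - 9 = -8] the outer -9 inverts by adding 9. So sub: x = 1.

Answer: x ∈ {1}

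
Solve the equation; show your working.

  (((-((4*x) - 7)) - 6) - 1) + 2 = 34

Step 1. [(((-((4*x) - 7)) - 6) - 1) + 2 = 34] 2 comes off first (subtract 2). So sub: ((-((4*x) - 7)) - 6) - 1 = 32.
Step 2. [((-((4*x) - 7)) - 6) - 1 = 32] peel the -1: add 1 from each side. So sub: (-((4*x) - 7)) - 6 = 33.
Step 3. [(-((4*x) - 7)) - 6 = 33] 6 comes off first (add 6) ⇒ sub: -((4*x) - 7) = 39.
Step 4. [-((4*x) - 7) = 39] leading − — multiply by −1. So neg: (4*x) - 7 = -39.
Step 5. [(4*x) - 7 = -39] -7 is outermost — add 7 both sides, so sub: 4*x = -32.
Step 6. [4*x = -32] divide by the outer 4. So div: x = -8.

Answer: x ∈ {-8}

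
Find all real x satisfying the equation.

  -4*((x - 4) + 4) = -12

Step 1. [-4*((x - 4) + 4) = -12] -4 out front; divide by -4. So div: (x - 4) + 4 = 3.
Step 2. [(x - 4) + 4 = 3] subtract 4: x sits inside (… + 4). So sub: x - 4 = -1.
Step 3. [x - 4 = -1] peel the -4: add 4 from each side. So sub: x = 3.

Answer: x ∈ {3}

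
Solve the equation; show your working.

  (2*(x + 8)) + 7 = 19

Step 1. [(2*(x + 8)) + 7 = 19] +7 is outermost — subtract 7 both sides, so sub: 2*(x + 8) = 12.
Step 2. [2*(x + 8) = 12] divide by the outer 2, so div: x + 8 = 6.
Step 3. [x + 8 = 6] peel the +8: subtract 8 from each side ⇒ sub: x = -2.

Answer: x ∈ {-2}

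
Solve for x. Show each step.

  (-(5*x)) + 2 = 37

Step 1. [(-(5*x)) + 2 = 37] subtract 2: x sits inside (… + 2), so sub: -(5*x) = 35.
Step 2. [-(5*x) = 35] flip signs both sides. So neg: 5*x = -35.
Step 3. [5*x = -35] divide by the outer 5. So div: x = -7.

Answer: x ∈ {-7}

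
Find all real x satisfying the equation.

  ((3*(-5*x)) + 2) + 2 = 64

Step 1. [((3*(-5*x)) + 2) + 2 = 64] +2 is outermost — subtract 2 both sides, so sub: (3*(-5*x)) + 2 = 62.
Step 2. [(3*(-5*x)) + 2 = 62] peel the +2: subtract 2 from each side, so sub: 3*(-5*x) = 60.
Step 3. [3*(-5*x) = 60] leading coefficient 3: divide by 3 ⇒ div: -5*x = 20.
Step 4. [-5*x = 20] divide by the outer -5 ⇒ div: x = -4.

Answer: x ∈ {-4}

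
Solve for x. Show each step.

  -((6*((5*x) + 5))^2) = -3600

Step 1. [-((6*((5*x) + 5))^2) = -3600] LHS negated; negate both sides. So neg: (6*((5*x) + 5))^2 = 3600.
Step 2. [(6*((5*x) + 5))^2 = 3600] 3600 ≥ 0, LHS is (·)² — take ±√, so sqrt: 6*((5*x) + 5) = 60 or -60.
Step 3. [6*((5*x) + 5) = 60 or -60] 6·(inner) — divide through by 6 ⇒ div: (5*x) + 5 = 10 or -10.
Step 4. [(5*x) + 5 = 10 or -10] 5 | LHS and 5 | 10 or -10: pull 5 out ⇒ factor: x + 1 = 2 or -2.
Step 5. [x + 1 = 2 or -2] the outer +1 inverts by subtracting 1. So sub: x = 1 or -3.

Answer: x ∈ {-3, 1}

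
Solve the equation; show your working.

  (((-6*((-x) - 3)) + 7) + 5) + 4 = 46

Step 1. [(((-6*((-x) - 3)) + 7) + 5) + 4 = 46] +4 is outermost — subtract 4 both sides ⇒ sub: ((-6*((-x) - 3)) + 7) + 5 = 42.
Step 2. [((-6*((-x) - 3)) + 7) + 5 = 42] +5 is outermost — subtract 5 both sides. So sub: (-6*((-x) - 3)) + 7 = 37.
Step 3. [(-6*((-x) - 3)) + 7 = 37] subtract 7: x sits inside (… + 7), so sub: -6*((-x) - 3) = 30.
Step 4. [-6*((-x) - 3) = 30] -6·(inner) — divide through by -6 ⇒ div: (-x) - 3 = -5.
Step 5. [(-x) - 3 = -5] peel the -3: add 3 from each side ⇒ sub: -x = -2.
Step 6. [-x = -2] flip signs both sides ⇒ neg: x = 2.

Answer: x ∈ {2}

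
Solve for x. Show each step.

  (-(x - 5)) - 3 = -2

Step 1. [(-(x - 5)) - 3 = -2] 3 comes off first (add 3), so sub: -(x - 5) = 1.
Step 2. [-(x - 5) = 1] leading − — multiply by −1. So neg: x - 5 = -1.
Step 3. [x - 5 = -1] peel the -5: add 5 from each side, so sub: x = 4.

Answer: x ∈ {4}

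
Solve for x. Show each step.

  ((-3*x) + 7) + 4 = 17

Step 1. [((-3*x) + 7) + 4 = 17] +4 is outermost — subtract 4 both sides, so sub: (-3*x) + 7 = 13.
Step 2. [(-3*x) + 7 = 13] the outer +7 inverts by subtracting 7. So sub: -3*x = 6.
Step 3. [-3*x = 6] divide by the outer -3 ⇒ div: x = -2.

Answer: x ∈ {-2}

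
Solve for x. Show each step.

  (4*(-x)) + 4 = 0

Step 1. [(4*(-x)) + 4 = 0] 4 divides every term; factor it out, so factor: (-x) + 1 = 0.
Step 2. [(-x) + 1 = 0] subtract 1: x sits inside (… + 1), so sub: -x = -1.
Step 3. [-x = -1] flip signs both sides, so neg: x = 1.

Answer: x ∈ {1}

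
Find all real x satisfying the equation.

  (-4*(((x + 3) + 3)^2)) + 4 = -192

Step 1. [(-4*(((x + 3) + 3)^2)) + 4 = -192] -4 | LHS and -4 | -192: pull -4 out ⇒ factor: (((x + 3) + 3)^2) - 1 = 48.
Step 2. [(((x + 3) + 3)^2) - 1 = 48] the outer -1 inverts by adding 1 ⇒ sub: ((x + 3) + 3)^2 = 49.
Step 3. [((x + 3) + 3)^2 = 49] 49 ≥ 0, LHS is (·)² — take ±√, so sqrt: (x + 3) + 3 = 7 or -7.
Step 4. [(x + 3) + 3 = 7 or -7] peel the +3: subtract 3 from each side ⇒ sub: x + 3 = 4 or -10.
Step 5. [x + 3 = 4 or -10] +3 is outermost — subtract 3 both sides, so sub: x = 1 or -13.

Answer: x ∈ {-13, 1}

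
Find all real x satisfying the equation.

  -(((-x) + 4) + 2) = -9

Step 1. [-(((-x) + 4) + 2) = -9] leading − — multiply by −1 ⇒ neg: ((-x) + 4) + 2 = 9.
Step 2. [((-x) + 4) + 2 = 9] peel the +2: subtract 2 from each side. So sub: (-x) + 4 = 7.
Step 3. [(-x) + 4 = 7] peel the +4: subtract 4 from each side, so sub: -x = 3.
Step 4. [-x = 3] flip signs both sides, so neg: x = -3.

Answer: x ∈ {-3}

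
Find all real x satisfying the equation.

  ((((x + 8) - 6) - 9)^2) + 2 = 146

Step 1. [((((x + 8) - 6) - 9)^2) + 2 = 146] subtract 2: x sits inside (… + 2), so sub: (((x + 8) - 6) - 9)^2 = 144.
Step 2. [(((x + 8) - 6) - 9)^2 = 144] LHS squared, RHS 144 ≥ 0: apply √ (±). So sqrt: ((x + 8) - 6) - 9 = 12 or -12.
Step 3. [((x + 8) - 6) - 9 = 12 or -12] add 9: x sits inside (… - 9) ⇒ sub: (x + 8) - 6 = 21 or -3.
Step 4. [(x + 8) - 6 = 21 or -3] -6 is outermost — add 6 both sides ⇒ sub: x + 8 = 27 or 3.
Step 5. [x + 8 = 27 or 3] subtract 8: x sits inside (… + 8). So sub: x = 19 or -5.

Answer: x ∈ {-5, 19}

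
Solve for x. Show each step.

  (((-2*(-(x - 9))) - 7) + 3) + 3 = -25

Step 1. [(((-2*(-(x - 9))) - 7) + 3) + 3 = -25] 3 comes off first (subtract 3), so sub: ((-2*(-(x - 9))) - 7) + 3 = -28.
Step 2. [((-2*(-(x - 9))) - 7) + 3 = -28] peel the +3: subtract 3 from each side ⇒ sub: (-2*(-(x - 9))) - 7 = -31.
Step 3. [(-2*(-(x - 9))) - 7 = -31] 7 comes off first (add 7), so sub: -2*(-(x - 9)) = -24.
Step 4. [-2*(-(x - 9)) = -24] leading coefficient -2: divide by -2 ⇒ div: -(x - 9) = 12.
Step 5. [-(x - 9) = 12] leading − — multiply by −1, so neg: x - 9 = -12.
Step 6. [x - 9 = -12] peel the -9: add 9 from each side, so sub: x = -3.

Answer: x ∈ {-3}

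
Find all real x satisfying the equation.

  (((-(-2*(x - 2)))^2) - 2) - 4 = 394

Step 1. [(((-(-2*(x - 2)))^2) - 2) - 4 = 394] peel the -4: add 4 from each side ⇒ sub: ((-(-2*(x - 2)))^2) - 2 = 398.
Step 2. [((-(-2*(x - 2)))^2) - 2 = 398] 2 comes off first (add 2), so sub: (-(-2*(x - 2)))^2 = 400.
Step 3. [(-(-2*(x - 2)))^2 = 400] √ both sides: 400 ≥ 0 gives two branches. So sqrt: -(-2*(x - 2)) = 20 or -20.
Step 4. [-(-2*(x - 2)) = 20 or -20] LHS negated; negate both sides. So neg: -2*(x - 2) = -20 or 20.
Step 5. [-2*(x - 2) = -20 or 20] divide by the outer -2, so div: x - 2 = 10 or -10.
Step 6. [x - 2 = 10 or -10] add 2: x sits inside (… - 2), so sub: x = 12 or -8.

Answer: x ∈ {-8, 12}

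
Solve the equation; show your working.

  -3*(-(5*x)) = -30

Step 1. [-3*(-(5*x)) = -30] LHS = -3·(…); ÷-3 both sides, so div: -(5*x) = 10.
Step 2. [-(5*x) = 10] LHS negated; negate both sides. So neg: 5*x = -10.
Step 3. [5*x = -10] 5·(inner) — divide through by 5. So div: x = -2.

Answer: x ∈ {-2}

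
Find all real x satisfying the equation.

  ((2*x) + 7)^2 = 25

Step 1. [((2*x) + 7)^2 = 25] 25 ≥ 0, LHS is (·)² — take ±√. So sqrt: (2*x) + 7 = 5 or -5.
Step 2. [(2*x) + 7 = 5 or -5] +7 is outermost — subtract 7 both sides, so sub: 2*x = -2 or -12.
Step 3. [2*x = -2 or -12] 2·(inner) — divide through by 2. So div: x = -1 or -6.

Answer: x ∈ {-6, -1}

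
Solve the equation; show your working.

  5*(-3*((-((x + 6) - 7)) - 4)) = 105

Step 1. [5*(-3*((-((x + 6) - 7)) - 4)) = 105] 5 out front; divide by 5, so div: -3*((-((x + 6) - 7)) - 4) = 21.
Step 2. [-3*((-((x + 6) - 7)) - 4) = 21] -3·(inner) — divide through by -3. So div: (-((x + 6) - 7)) - 4 = -7.
Step 3. [(-((x + 6) - 7)) - 4 = -7] -4 is outermost — add 4 both sides. So sub: -((x + 6) - 7) = -3.
Step 4. [-((x + 6) - 7) = -3] LHS negated; negate both sides. So neg: (x + 6) - 7 = 3.
Step 5. [(x + 6) - 7 = 3] 7 comes off first (add 7). So sub: x + 6 = 10.
Step 6. [x + 6 = 10] 6 comes off first (subtract 6), so sub: x = 4.

Answer: x ∈ {4}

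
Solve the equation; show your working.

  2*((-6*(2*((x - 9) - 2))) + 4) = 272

Step 1. [2*((-6*(2*((x - 9) - 2))) + 4) = 272] 2·(inner) — divide through by 2, so div: (-6*(2*((x - 9) - 2))) + 4 = 136.
Step 2. [(-6*(2*((x - 9) - 2))) + 4 = 136] +4 is outermost — subtract 4 both sides ⇒ sub: -6*(2*((x - 9) - 2)) = 132.
Step 3. [-6*(2*((x - 9) - 2)) = 132] -6·(inner) — divide through by -6, so div: 2*((x - 9) - 2) = -22.
Step 4. [2*((x - 9) - 2) = -22] LHS = 2·(…); ÷2 both sides, so div: (x - 9) - 2 = -11.
Step 5. [(x - 9) - 2 = -11] -2 is outermost — add 2 both sides, so sub: x - 9 = -9.
Step 6. [x - 9 = -9] the outer -9 inverts by adding 9, so sub: x = 0.

Answer: x ∈ {0}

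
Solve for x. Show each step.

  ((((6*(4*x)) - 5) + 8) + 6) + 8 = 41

Step 1. [((((6*(4*x)) - 5) + 8) + 6) + 8 = 41] subtract 8: x sits inside (… + 8) ⇒ sub: (((6*(4*x)) - 5) + 8) + 6 = 33.
Step 2. [(((6*(4*x)) - 5) + 8) + 6 = 33] peel the +6: subtract 6 from each side, so sub: ((6*(4*x)) - 5) + 8 = 27.
Step 3. [((6*(4*x)) - 5) + 8 = 27] the outer +8 inverts by subtracting 8, so sub: (6*(4*x)) - 5 = 19.
Step 4. [(6*(4*x)) - 5 = 19] peel the -5: add 5 from each side. So sub: 6*(4*x) = 24.
Step 5. [6*(4*x) = 24] 6 out front; divide by 6 ⇒ div: 4*x = 4.
Step 6. [4*x = 4] divide by the outer 4, so div: x = 1.

Answer: x ∈ {1}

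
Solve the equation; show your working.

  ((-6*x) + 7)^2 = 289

Step 1. [((-6*x) + 7)^2 = 289] 289 ≥ 0, LHS is (·)² — take ±√. So sqrt: (-6*x) + 7 = 17 or -17.
Step 2. [(-6*x) + 7 = 17 or -17] 7 comes off first (subtract 7) ⇒ sub: -6*x = 10 or -24.
Step 3. [-6*x = 10 or -24] leading coefficient -6: divide by -6, so div: x = -5/3 or 4.

Answer: x ∈ {-5/3, 4}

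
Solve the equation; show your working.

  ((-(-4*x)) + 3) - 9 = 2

Step 1. [((-(-4*x)) + 3) - 9 = 2] add 9: x sits inside (… - 9) ⇒ sub: (-(-4*x)) + 3 = 11.
Step 2. [(-(-4*x)) + 3 = 11] the outer +3 inverts by subtracting 3 ⇒ sub: -(-4*x) = 8.
Step 3. [-(-4*x) = 8] leading − — multiply by −1 ⇒ neg: -4*x = -8.
Step 4. [-4*x = -8] leading coefficient -4: divide by -4 ⇒ div: x = 2.

Answer: x ∈ {2}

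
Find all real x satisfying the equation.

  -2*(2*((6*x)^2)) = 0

Step 1. [-2*(2*((6*x)^2)) = 0] LHS = -2·(…); ÷-2 both sides ⇒ div: 2*((6*x)^2) = 0.
Step 2. [2*((6*x)^2) = 0] 2 out front; divide by 2 ⇒ div: (6*x)^2 = 0.
Step 3. [(6*x)^2 = 0] √ both sides: 0 ≥ 0 gives two branches ⇒ sqrt: 6*x = 0.
Step 4. [6*x = 0] divide by the outer 6. So div: x = 0.

Answer: x ∈ {0}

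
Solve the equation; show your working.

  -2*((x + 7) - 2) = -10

Step 1. [-2*((x + 7) - 2) = -10] LHS = -2·(…); ÷-2 both sides. So div: (x + 7) - 2 = 5.
Step 2. [(x + 7) - 2 = 5] add 2: x sits inside (… - 2), so sub: x + 7 = 7.
Step 3. [x + 7 = 7] the outer +7 inverts by subtracting 7, so sub: x = 0.

Answer: x ∈ {0}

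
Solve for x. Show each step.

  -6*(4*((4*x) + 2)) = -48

Step 1. [-6*(4*((4*x) + 2)) = -48] -6·(inner) — divide through by -6 ⇒ div: 4*((4*x) + 2) = 8.
Step 2. [4*((4*x) + 2) = 8] 4·(inner) — divide through by 4. So div: (4*x) + 2 = 2.
Step 3. [(4*x) + 2 = 2] 2 comes off first (subtract 2), so sub: 4*x = 0.
Step 4. [4*x = 0] 4 out front; divide by 4. So div: x = 0.

Answer: x ∈ {0}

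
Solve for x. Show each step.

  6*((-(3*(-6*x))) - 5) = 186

Step 1. [6*((-(3*(-6*x))) - 5) = 186] divide by the outer 6, so div: (-(3*(-6*x))) - 5 = 31.
Step 2. [(-(3*(-6*x))) - 5 = 31] -5 is outermost — add 5 both sides, so sub: -(3*(-6*x)) = 36.
Step 3. [-(3*(-6*x)) = 36] flip signs both sides, so neg: 3*(-6*x) = -36.
Step 4. [3*(-6*x) = -36] LHS = 3·(…); ÷3 both sides, so div: -6*x = -12.
Step 5. [-6*x = -12] leading coefficient -6: divide by -6. So div: x = 2.

Answer: x ∈ {2}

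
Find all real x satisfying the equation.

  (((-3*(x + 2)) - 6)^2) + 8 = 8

Step 1. [(((-3*(x + 2)) - 6)^2) + 8 = 8] subtract 8: x sits inside (… + 8), so sub: ((-3*(x + 2)) - 6)^2 = 0.
Step 2. [((-3*(x + 2)) - 6)^2 = 0] 0 ≥ 0, LHS is (·)² — take ±√, so sqrt: (-3*(x + 2)) - 6 = 0.
Step 3. [(-3*(x + 2)) - 6 = 0] 6 comes off first (add 6) ⇒ sub: -3*(x + 2) = 6.
Step 4. [-3*(x + 2) = 6] LHS = -3·(…); ÷-3 both sides. So div: x + 2 = -2.
Step 5. [x + 2 = -2] 2 comes off first (subtract 2) ⇒ sub: x = -4.

Answer: x ∈ {-4}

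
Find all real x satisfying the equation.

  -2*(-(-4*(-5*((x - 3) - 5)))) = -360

Step 1. [-2*(-(-4*(-5*((x - 3) - 5)))) = -360] leading coefficient -2: divide by -2. So div: -(-4*(-5*((x - 3) - 5))) = 180.
Step 2. [-(-4*(-5*((x - 3) - 5))) = 180] flip signs both sides ⇒ neg: -4*(-5*((x - 3) - 5)) = -180.
Step 3. [-4*(-5*((x - 3) - 5)) = -180] LHS = -4·(…); ÷-4 both sides ⇒ div: -5*((x - 3) - 5) = 45.
Step 4. [-5*((x - 3) - 5) = 45] -5·(inner) — divide through by -5 ⇒ div: (x - 3) - 5 = -9.
Step 5. [(x - 3) - 5 = -9] 5 comes off first (add 5), so sub: x - 3 = -4.
Step 6. [x - 3 = -4] peel the -3: add 3 from each side ⇒ sub: x = -1.

Answer: x ∈ {-1}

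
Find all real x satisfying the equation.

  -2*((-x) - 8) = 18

Step 1. [-2*((-x) - 8) = 18] -2·(inner) — divide through by -2 ⇒ div: (-x) - 8 = -9.
Step 2. [(-x) - 8 = -9] 8 comes off first (add 8), so sub: -x = -1.
Step 3. [-x = -1] flip signs both sides ⇒ neg: x = 1.

Answer: x ∈ {1}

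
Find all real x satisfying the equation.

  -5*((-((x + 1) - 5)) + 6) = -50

Step 1. [-5*((-((x + 1) - 5)) + 6) = -50] divide by the outer -5, so div: (-((x + 1) - 5)) + 6 = 10.
Step 2. [(-((x + 1) - 5)) + 6 = 10] the outer +6 inverts by subtracting 6. So sub: -((x + 1) - 5) = 4.
Step 3. [-((x + 1) - 5) = 4] LHS negated; negate both sides. So neg: (x + 1) - 5 = -4.
Step 4. [(x + 1) - 5 = -4] -5 is outermost — add 5 both sides. So sub: x + 1 = 1.
Step 5. [x + 1 = 1] 1 comes off first (subtract 1). So sub: x = 0.

Answer: x ∈ {0}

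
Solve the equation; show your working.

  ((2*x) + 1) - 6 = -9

Step 1. [((2*x) + 1) - 6 = -9] 6 comes off first (add 6) ⇒ sub: (2*x) + 1 = -3.
Step 2. [(2*x) + 1 = -3] 1 comes off first (subtract 1), so sub: 2*x = -4.
Step 3. [2*x = -4] 2 out front; divide by 2. So div: x = -2.

Answer: x ∈ {-2}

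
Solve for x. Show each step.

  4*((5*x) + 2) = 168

Step 1. [4*((5*x) + 2) = 168] LHS = 4·(…); ÷4 both sides ⇒ div: (5*x) + 2 = 42.
Step 2. [(5*x) + 2 = 42] 2 comes off first (subtract 2), so sub: 5*x = 40.
Step 3. [5*x = 40] LHS = 5·(…); ÷5 both sides. So div: x = 8.

Answer: x ∈ {8}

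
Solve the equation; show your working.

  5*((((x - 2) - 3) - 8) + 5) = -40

Step 1. [5*((((x - 2) - 3) - 8) + 5) = -40] divide by the outer 5, so div: (((x - 2) - 3) - 8) + 5 = -8.
Step 2. [(((x - 2) - 3) - 8) + 5 = -8] +5 is outermost — subtract 5 both sides, so sub: ((x - 2) - 3) - 8 = -13.
Step 3. [((x - 2) - 3) - 8 = -13] the outer -8 inverts by adding 8, so sub: (x - 2) - 3 = -5.
Step 4. [(x - 2) - 3 = -5] 3 comes off first (add 3), so sub: x - 2 = -2.
Step 5. [x - 2 = -2] peel the -2: add 2 from each side. So sub: x = 0.

Answer: x ∈ {0}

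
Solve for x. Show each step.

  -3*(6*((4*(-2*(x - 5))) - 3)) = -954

Step 1. [-3*(6*((4*(-2*(x - 5))) - 3)) = -954] leading coefficient -3: divide by -3 ⇒ div: 6*((4*(-2*(x - 5))) - 3) = 318.
Step 2. [6*((4*(-2*(x - 5))) - 3) = 318] divide by the outer 6 ⇒ div: (4*(-2*(x - 5))) - 3 = 53.
Step 3. [(4*(-2*(x - 5))) - 3 = 53] -3 is outermost — add 3 both sides, so sub: 4*(-2*(x - 5)) = 56.
Step 4. [4*(-2*(x - 5)) = 56] leading coefficient 4: divide by 4, so div: -2*(x - 5) = 14.
Step 5. [-2*(x - 5) = 14] -2·(inner) — divide through by -2. So div: x - 5 = -7.
Step 6. [x - 5 = -7] -5 is outermost — add 5 both sides ⇒ sub: x = -2.

Answer: x ∈ {-2}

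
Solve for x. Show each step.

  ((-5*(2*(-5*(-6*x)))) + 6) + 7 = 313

Step 1. [((-5*(2*(-5*(-6*x)))) + 6) + 7 = 313] the outer +7 inverts by subtracting 7. So sub: (-5*(2*(-5*(-6*x)))) + 6 = 306.
Step 2. [(-5*(2*(-5*(-6*x)))) + 6 = 306] +6 is outermost — subtract 6 both sides ⇒ sub: -5*(2*(-5*(-6*x))) = 300.
Step 3. [-5*(2*(-5*(-6*x))) = 300] leading coefficient -5: divide by -5 ⇒ div: 2*(-5*(-6*x)) = -60.
Step 4. [2*(-5*(-6*x)) = -60] leading coefficient 2: divide by 2 ⇒ div: -5*(-6*x) = -30.
Step 5. [-5*(-6*x) = -30] -5·(inner) — divide through by -5 ⇒ div: -6*x = 6.
Step 6. [-6*x = 6] leading coefficient -6: divide by -6, so div: x = -1.

Answer: x ∈ {-1}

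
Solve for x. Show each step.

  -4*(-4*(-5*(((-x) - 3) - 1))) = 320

Step 1. [-4*(-4*(-5*(((-x) - 3) - 1))) = 320] -4·(inner) — divide through by -4. So div: -4*(-5*(((-x) - 3) - 1)) = -80.
Step 2. [-4*(-5*(((-x) - 3) - 1)) = -80] -4·(inner) — divide through by -4, so div: -5*(((-x) - 3) - 1) = 20.
Step 3. [-5*(((-x) - 3) - 1) = 20] leading coefficient -5: divide by -5, so div: ((-x) - 3) - 1 = -4.
Step 4. [((-x) - 3) - 1 = -4] the outer -1 inverts by adding 1. So sub: (-x) - 3 = -3.
Step 5. [(-x) - 3 = -3] 3 comes off first (add 3). So sub: -x = 0.
Step 6. [-x = 0] leading − — multiply by −1. So neg: x = 0.

Answer: x ∈ {0}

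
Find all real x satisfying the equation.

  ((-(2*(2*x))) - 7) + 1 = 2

Step 1. [((-(2*(2*x))) - 7) + 1 = 2] subtract 1: x sits inside (… + 1) ⇒ sub: (-(2*(2*x))) - 7 = 1.
Step 2. [(-(2*(2*x))) - 7 = 1] 7 comes off first (add 7), so sub: -(2*(2*x)) = 8.
Step 3. [-(2*(2*x)) = 8] flip signs both sides ⇒ neg: 2*(2*x) = -8.
Step 4. [2*(2*x) = -8] leading coefficient 2: divide by 2 ⇒ div: 2*x = -4.
Step 5. [2*x = -4] 2 out front; divide by 2 ⇒ div: x = -2.

Answer: x ∈ {-2}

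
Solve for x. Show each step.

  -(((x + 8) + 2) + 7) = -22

Step 1. [-(((x + 8) + 2) + 7) = -22] leading − — multiply by −1, so neg: ((x + 8) + 2) + 7 = 22.
Step 2. [((x + 8) + 2) + 7 = 22] 7 comes off first (subtract 7) ⇒ sub: (x + 8) + 2 = 15.
Step 3. [(x + 8) + 2 = 15] +2 is outermost — subtract 2 both sides. So sub: x + 8 = 13.
Step 4. [x + 8 = 13] +8 is outermost — subtract 8 both sides. So sub: x = 5.

Answer: x ∈ {5}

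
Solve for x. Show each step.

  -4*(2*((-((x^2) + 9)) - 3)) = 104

Step 1. [-4*(2*((-((x^2) + 9)) - 3)) = 104] -4·(inner) — divide through by -4. So div: 2*((-((x^2) + 9)) - 3) = -26.
Step 2. [2*((-((x^2) + 9)) - 3) = -26] divide by the outer 2. So div: (-((x^2) + 9)) - 3 = -13.
Step 3. [(-((x^2) + 9)) - 3 = -13] peel the -3: add 3 from each side ⇒ sub: -((x^2) + 9) = -10.
Step 4. [-((x^2) + 9) = -10] LHS negated; negate both sides. So neg: (x^2) + 9 = 10.
Step 5. [(x^2) + 9 = 10] the outer +9 inverts by subtracting 9. So sub: x^2 = 1.
Step 6. [x^2 = 1] √ both sides: 1 ≥ 0 gives two branches ⇒ sqrt: x = 1 or -1.

Answer: x ∈ {-1, 1}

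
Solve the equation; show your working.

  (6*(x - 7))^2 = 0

Step 1. [(6*(x - 7))^2 = 0] LHS squared, RHS 0 ≥ 0: apply √ (±) ⇒ sqrt: 6*(x - 7) = 0.
Step 2. [6*(x - 7) = 0] LHS = 6·(…); ÷6 both sides ⇒ div: x - 7 = 0.
Step 3. [x - 7 = 0] -7 is outermost — add 7 both sides. So sub: x = 7.

Answer: x ∈ {7}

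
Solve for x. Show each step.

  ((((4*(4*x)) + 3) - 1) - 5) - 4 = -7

Step 1. [((((4*(4*x)) + 3) - 1) - 5) - 4 = -7] the outer -4 inverts by adding 4. So sub: (((4*(4*x)) + 3) - 1) - 5 = -3.
Step 2. [(((4*(4*x)) + 3) - 1) - 5 = -3] the outer -5 inverts by adding 5 ⇒ sub: ((4*(4*x)) + 3) - 1 = 2.
Step 3. [((4*(4*x)) + 3) - 1 = 2] 1 comes off first (add 1). So sub: (4*(4*x)) + 3 = 3.
Step 4. [(4*(4*x)) + 3 = 3] the outer +3 inverts by subtracting 3. So sub: 4*(4*x) = 0.
Step 5. [4*(4*x) = 0] leading coefficient 4: divide by 4, so div: 4*x = 0.
Step 6. [4*x = 0] 4 out front; divide by 4, so div: x = 0.

Answer: x ∈ {0}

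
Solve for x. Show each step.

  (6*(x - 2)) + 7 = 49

Step 1. [(6*(x - 2)) + 7 = 49] peel the +7: subtract 7 from each side, so sub: 6*(x - 2) = 42.
Step 2. [6*(x - 2) = 42] divide by the outer 6, so div: x - 2 = 7.
Step 3. [x - 2 = 7] 2 comes off first (add 2), so sub: x = 9.

Answer: x ∈ {9}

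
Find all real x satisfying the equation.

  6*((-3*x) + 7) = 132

Step 1. [6*((-3*x) + 7) = 132] divide by the outer 6, so div: (-3*x) + 7 = 22.
Step 2. [(-3*x) + 7 = 22] +7 is outermost — subtract 7 both sides. So sub: -3*x = 15.
Step 3. [-3*x = 15] divide by the outer -3. So div: x = -5.

Answer: x ∈ {-5}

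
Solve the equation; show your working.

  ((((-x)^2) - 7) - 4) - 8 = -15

Step 1. [((((-x)^2) - 7) - 4) - 8 = -15] -8 is outermost — add 8 both sides ⇒ sub: (((-x)^2) - 7) - 4 = -7.
Step 2. [(((-x)^2) - 7) - 4 = -7] 4 comes off first (add 4), so sub: ((-x)^2) - 7 = -3.
Step 3. [((-x)^2) - 7 = -3] add 7: x sits inside (… - 7). So sub: (-x)^2 = 4.
Step 4. [(-x)^2 = 4] √ both sides: 4 ≥ 0 gives two branches, so sqrt: -x = 2 or -2.
Step 5. [-x = 2 or -2] LHS negated; negate both sides. So neg: x = -2 or 2.

Answer: x ∈ {-2, 2}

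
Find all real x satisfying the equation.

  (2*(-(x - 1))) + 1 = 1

Step 1. [(2*(-(x - 1))) + 1 = 1] 1 comes off first (subtract 1), so sub: 2*(-(x - 1)) = 0.
Step 2. [2*(-(x - 1)) = 0] LHS = 2·(…); ÷2 both sides, so div: -(x - 1) = 0.
Step 3. [-(x - 1) = 0] flip signs both sides, so neg: x - 1 = 0.
Step 4. [x - 1 = 0] the outer -1 inverts by adding 1, so sub: x = 1.

Answer: x ∈ {1}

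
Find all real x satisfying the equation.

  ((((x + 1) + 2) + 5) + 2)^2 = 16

Step 1. [((((x + 1) + 2) + 5) + 2)^2 = 16] 16 ≥ 0, LHS is (·)² — take ±√. So sqrt: (((x + 1) + 2) + 5) + 2 = 4 or -4.
Step 2. [(((x + 1) + 2) + 5) + 2 = 4 or -4] the outer +2 inverts by subtracting 2, so sub: ((x + 1) + 2) + 5 = 2 or -6.
Step 3. [((x + 1) + 2) + 5 = 2 or -6] 5 comes off first (subtract 5), so sub: (x + 1) + 2 = -3 or -11.
Step 4. [(x + 1) + 2 = -3 or -11] +2 is outermost — subtract 2 both sides. So sub: x + 1 = -5 or -13.
Step 5. [x + 1 = -5 or -13] subtract 1: x sits inside (… + 1) ⇒ sub: x = -6 or -14.

Answer: x ∈ {-14, -6}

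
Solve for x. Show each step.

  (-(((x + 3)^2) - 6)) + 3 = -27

Step 1. [(-(((x + 3)^2) - 6)) + 3 = -27] peel the +3: subtract 3 from each side, so sub: -(((x + 3)^2) - 6) = -30.
Step 2. [-(((x + 3)^2) - 6) = -30] LHS negated; negate both sides, so neg: ((x + 3)^2) - 6 = 30.
Step 3. [((x + 3)^2) - 6 = 30] peel the -6: add 6 from each side. So sub: (x + 3)^2 = 36.
Step 4. [(x + 3)^2 = 36] LHS squared, RHS 36 ≥ 0: apply √ (±). So sqrt: x + 3 = 6 or -6.
Step 5. [x + 3 = 6 or -6] +3 is outermost — subtract 3 both sides ⇒ sub: x = 3 or -9.

Answer: x ∈ {-9, 3}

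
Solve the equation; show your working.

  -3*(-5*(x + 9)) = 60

Step 1. [-3*(-5*(x + 9)) = 60] leading coefficient -3: divide by -3, so div: -5*(x + 9) = -20.
Step 2. [-5*(x + 9) = -20] divide by the outer -5. So div: x + 9 = 4.
Step 3. [x + 9 = 4] subtract 9: x sits inside (… + 9) ⇒ sub: x = -5.

Answer: x ∈ {-5}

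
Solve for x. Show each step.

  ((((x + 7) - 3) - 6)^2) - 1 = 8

Step 1. [((((x + 7) - 3) - 6)^2) - 1 = 8] add 1: x sits inside (… - 1) ⇒ sub: (((x + 7) - 3) - 6)^2 = 9.
Step 2. [(((x + 7) - 3) - 6)^2 = 9] LHS squared, RHS 9 ≥ 0: apply √ (±) ⇒ sqrt: ((x + 7) - 3) - 6 = 3 or -3.
Step 3. [((x + 7) - 3) - 6 = 3 or -3] 6 comes off first (add 6). So sub: (x + 7) - 3 = 9 or 3.
Step 4. [(x + 7) - 3 = 9 or 3] the outer -3 inverts by adding 3, so sub: x + 7 = 12 or 6.
Step 5. [x + 7 = 12 or 6] subtract 7: x sits inside (… + 7). So sub: x = 5 or -1.

Answer: x ∈ {-1, 5}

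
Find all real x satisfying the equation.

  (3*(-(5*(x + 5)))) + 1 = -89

Step 1. [(3*(-(5*(x + 5)))) + 1 = -89] the outer +1 inverts by subtracting 1. So sub: 3*(-(5*(x + 5))) = -90.
Step 2. [3*(-(5*(x + 5))) = -90] leading coefficient 3: divide by 3. So div: -(5*(x + 5)) = -30.
Step 3. [-(5*(x + 5)) = -30] LHS negated; negate both sides, so neg: 5*(x + 5) = 30.
Step 4. [5*(x + 5) = 30] 5 out front; divide by 5. So div: x + 5 = 6.
Step 5. [x + 5 = 6] the outer +5 inverts by subtracting 5, so sub: x = 1.

Answer: x ∈ {1}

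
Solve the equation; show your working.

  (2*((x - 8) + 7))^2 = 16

Step 1. [(2*((x - 8) + 7))^2 = 16] √ both sides: 16 ≥ 0 gives two branches. So sqrt: 2*((x - 8) + 7) = 4 or -4.
Step 2. [2*((x - 8) + 7) = 4 or -4] LHS = 2·(…); ÷2 both sides ⇒ div: (x - 8) + 7 = 2 or -2.
Step 3. [(x - 8) + 7 = 2 or -2] the outer +7 inverts by subtracting 7. So sub: x - 8 = -5 or -9.
Step 4. [x - 8 = -5 or -9] 8 comes off first (add 8) ⇒ sub: x = 3 or -1.

Answer: x ∈ {-1, 3}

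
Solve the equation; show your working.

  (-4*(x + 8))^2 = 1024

Step 1. [(-4*(x + 8))^2 = 1024] √ both sides: 1024 ≥ 0 gives two branches, so sqrt: -4*(x + 8) = 32 or -32.
Step 2. [-4*(x + 8) = 32 or -32] LHS = -4·(…); ÷-4 both sides ⇒ div: x + 8 = -8 or 8.
Step 3. [x + 8 = -8 or 8] peel the +8: subtract 8 from each side ⇒ sub: x = -16 or 0.

Answer: x ∈ {-16, 0}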